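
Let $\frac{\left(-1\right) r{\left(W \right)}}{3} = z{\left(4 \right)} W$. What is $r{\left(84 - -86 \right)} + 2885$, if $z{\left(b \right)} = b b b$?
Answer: $-29755$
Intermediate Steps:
$z{\left(b \right)} = b^{3}$ ($z{\left(b \right)} = b^{2} b = b^{3}$)
$r{\left(W \right)} = - 192 W$ ($r{\left(W \right)} = - 3 \cdot 4^{3} W = - 3 \cdot 64 W = - 192 W$)
$r{\left(84 - -86 \right)} + 2885 = - 192 \left(84 - -86\right) + 2885 = - 192 \left(84 + 86\right) + 2885 = \left(-192\right) 170 + 2885 = -32640 + 2885 = -29755$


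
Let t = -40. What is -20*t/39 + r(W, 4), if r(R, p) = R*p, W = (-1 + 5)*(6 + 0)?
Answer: 4544/39 ≈ 116.51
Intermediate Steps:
W = 24 (W = 4*6 = 24)
-20*t/39 + r(W, 4) = -(-800)/39 + 24*4 = -(-800)/39 + 96 = -20*(-40/39) + 96 = 800/39 + 96 = 4544/39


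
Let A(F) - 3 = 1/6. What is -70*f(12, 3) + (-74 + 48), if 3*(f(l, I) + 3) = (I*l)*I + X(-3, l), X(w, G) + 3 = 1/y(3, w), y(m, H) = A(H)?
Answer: -43194/19 ≈ -2273.4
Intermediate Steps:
A(F) = 19/6 (A(F) = 3 + 1/6 = 19/6)
y(m, H) = 19/6
X(w, G) = -51/19 (X(w, G) = -3 + 1/(19/6) = -3 + 6/19 = -51/19)
f(l, I) = -74/19 + l*I**2/3 (f(l, I) = -3 + ((I*l)*I - 51/19)/3 = -3 + (l*I**2 - 51/19)/3 = -3 + (-51/19 + l*I**2)/3 = -3 + (-17/19 + l*I**2/3) = -74/19 + l*I**2/3)
-70*f(12, 3) + (-74 + 48) = -70*(-74/19 + (1/3)*12*3**2) + (-74 + 48) = -70*(-74/19 + (1/3)*12*9) - 26 = -70*(-74/19 + 36) - 26 = -70*610/19 - 26 = -42700/19 - 26 = -43194/19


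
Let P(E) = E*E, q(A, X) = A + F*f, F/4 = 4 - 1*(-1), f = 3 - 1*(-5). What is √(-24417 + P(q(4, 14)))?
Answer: √2479 ≈ 49.790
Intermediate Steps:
f = 8 (f = 3 + 5 = 8)
F = 20 (F = 4*(4 - 1*(-1)) = 4*(4 + 1) = 4*5 = 20)
q(A, X) = 160 + A (q(A, X) = A + 20*8 = A + 160 = 160 + A)
P(E) = E²
√(-24417 + P(q(4, 14))) = √(-24417 + (160 + 4)²) = √(-24417 + 164²) = √(-24417 + 26896) = √2479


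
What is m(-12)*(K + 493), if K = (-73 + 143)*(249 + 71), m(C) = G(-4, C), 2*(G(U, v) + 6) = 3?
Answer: -206037/2 ≈ -1.0302e+5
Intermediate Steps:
G(U, v) = -9/2 (G(U, v) = -6 + (½)*3 = -6 + 3/2 = -9/2)
m(C) = -9/2
K = 22400 (K = 70*320 = 22400)
m(-12)*(K + 493) = -9*(22400 + 493)/2 = -9/2*22893 = -206037/2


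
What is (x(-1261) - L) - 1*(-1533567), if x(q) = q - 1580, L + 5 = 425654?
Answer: 1105077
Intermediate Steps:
L = 425649 (L = -5 + 425654 = 425649)
x(q) = -1580 + q
(x(-1261) - L) - 1*(-1533567) = ((-1580 - 1261) - 1*425649) - 1*(-1533567) = (-2841 - 425649) + 1533567 = -428490 + 1533567 = 1105077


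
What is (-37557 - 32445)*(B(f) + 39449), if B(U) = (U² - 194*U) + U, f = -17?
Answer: -3011416038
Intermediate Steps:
B(U) = U² - 193*U
(-37557 - 32445)*(B(f) + 39449) = (-37557 - 32445)*(-17*(-193 - 17) + 39449) = -70002*(-17*(-210) + 39449) = -70002*(3570 + 39449) = -70002*43019 = -3011416038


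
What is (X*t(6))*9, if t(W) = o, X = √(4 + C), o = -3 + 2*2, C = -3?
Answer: 9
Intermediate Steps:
o = 1 (o = -3 + 4 = 1)
X = 1 (X = √(4 - 3) = √1 = 1)
t(W) = 1
(X*t(6))*9 = (1*1)*9 = 1*9 = 9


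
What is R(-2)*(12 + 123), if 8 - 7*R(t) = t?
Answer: 1350/7 ≈ 192.86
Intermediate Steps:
R(t) = 8/7 - t/7
R(-2)*(12 + 123) = (8/7 - 1/7*(-2))*(12 + 123) = (8/7 + 2/7)*135 = (10/7)*135 = 1350/7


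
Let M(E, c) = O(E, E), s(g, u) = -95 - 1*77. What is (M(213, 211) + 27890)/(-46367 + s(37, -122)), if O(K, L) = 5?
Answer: -27895/46539 ≈ -0.59939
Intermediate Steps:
s(g, u) = -172 (s(g, u) = -95 - 77 = -172)
M(E, c) = 5
(M(213, 211) + 27890)/(-46367 + s(37, -122)) = (5 + 27890)/(-46367 - 172) = 27895/(-46539) = 27895*(-1/46539) = -27895/46539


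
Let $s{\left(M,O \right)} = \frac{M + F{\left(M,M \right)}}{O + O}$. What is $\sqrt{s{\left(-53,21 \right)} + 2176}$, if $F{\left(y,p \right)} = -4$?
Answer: $\frac{\sqrt{426230}}{14} \approx 46.633$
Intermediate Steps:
$s{\left(M,O \right)} = \frac{-4 + M}{2 O}$ ($s{\left(M,O \right)} = \frac{M - 4}{O + O} = \frac{-4 + M}{2 O}$)
$\sqrt{s{\left(-53,21 \right)} + 2176} = \sqrt{\frac{-4 - 53}{2 \cdot 21} + 2176} = \sqrt{\frac{1}{2} \cdot \frac{1}{21} \left(-57\right) + 2176} = \sqrt{- \frac{19}{14} + 2176} = \sqrt{\frac{30445}{14}} = \frac{\sqrt{426230}}{14}$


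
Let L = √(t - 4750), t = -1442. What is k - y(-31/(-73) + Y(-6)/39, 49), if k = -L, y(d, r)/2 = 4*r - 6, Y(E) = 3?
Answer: -380 - 12*I*√43 ≈ -380.0 - 78.689*I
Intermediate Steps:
L = 12*I*√43 (L = √(-1442 - 4750) = √(-6192) = 12*I*√43 ≈ 78.689*I)
y(d, r) = -12 + 8*r (y(d, r) = 2*(4*r - 6) = 2*(-6 + 4*r) = -12 + 8*r)
k = -12*I*√43 ≈ -78.689*I
k - y(-31/(-73) + Y(-6)/39, 49) = -12*I*√43 - (-12 + 8*49) = -12*I*√43 - (-12 + 392) = -12*I*√43 - 1*380 = -12*I*√43 - 380 = -380 - 12*I*√43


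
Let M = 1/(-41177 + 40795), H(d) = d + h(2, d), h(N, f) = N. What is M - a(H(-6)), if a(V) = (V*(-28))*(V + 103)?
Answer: -4235617/382 ≈ -11088.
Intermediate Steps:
H(d) = 2 + d (H(d) = d + 2 = 2 + d)
a(V) = -28*V*(103 + V) (a(V) = (-28*V)*(103 + V) = -28*V*(103 + V))
M = -1/382 (M = 1/(-382) = -1/382 ≈ -0.0026178)
M - a(H(-6)) = -1/382 - (-28)*(2 - 6)*(103 + (2 - 6)) = -1/382 - (-28)*(-4)*(103 - 4) = -1/382 - (-28)*(-4)*99 = -1/382 - 1*11088 = -1/382 - 11088 = -4235617/382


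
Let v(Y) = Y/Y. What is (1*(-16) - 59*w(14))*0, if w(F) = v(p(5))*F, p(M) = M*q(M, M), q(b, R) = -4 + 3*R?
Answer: 0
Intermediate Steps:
p(M) = M*(-4 + 3*M)
v(Y) = 1
w(F) = F (w(F) = 1*F = F)
(1*(-16) - 59*w(14))*0 = (1*(-16) - 59*14)*0 = (-16 - 826)*0 = -842*0 = 0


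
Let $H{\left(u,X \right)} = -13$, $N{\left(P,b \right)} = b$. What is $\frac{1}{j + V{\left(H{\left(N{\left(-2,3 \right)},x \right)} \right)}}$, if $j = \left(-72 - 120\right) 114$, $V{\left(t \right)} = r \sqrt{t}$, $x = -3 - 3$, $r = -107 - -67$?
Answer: $\frac{i}{8 \left(- 2736 i + 5 \sqrt{13}\right)} \approx -4.5685 \cdot 10^{-5} + 3.0102 \cdot 10^{-7} i$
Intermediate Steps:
$r = -40$ ($r = -107 + 67 = -40$)
$x = -6$ ($x = -3 - 3 = -6$)
$V{\left(t \right)} = - 40 \sqrt{t}$
$j = -21888$ ($j = \left(-192\right) 114 = -21888$)
$\frac{1}{j + V{\left(H{\left(N{\left(-2,3 \right)},x \right)} \right)}} = \frac{1}{-21888 - 40 \sqrt{-13}} = \frac{1}{-21888 - 40 i \sqrt{13}}$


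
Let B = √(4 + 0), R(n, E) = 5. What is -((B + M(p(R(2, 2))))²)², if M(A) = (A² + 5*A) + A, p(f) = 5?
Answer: -10556001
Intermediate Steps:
B = 2 (B = √4 = 2)
M(A) = A² + 6*A
-((B + M(p(R(2, 2))))²)² = -((2 + 5*(6 + 5))²)² = -((2 + 5*11)²)² = -((2 + 55)²)² = -(57²)² = -1*3249² = -1*10556001 = -10556001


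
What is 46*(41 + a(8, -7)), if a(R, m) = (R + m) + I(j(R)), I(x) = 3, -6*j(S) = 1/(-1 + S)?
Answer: 2070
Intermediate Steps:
j(S) = -1/(6*(-1 + S))
a(R, m) = 3 + R + m (a(R, m) = (R + m) + 3 = 3 + R + m)
46*(41 + a(8, -7)) = 46*(41 + (3 + 8 - 7)) = 46*(41 + 4) = 46*45 = 2070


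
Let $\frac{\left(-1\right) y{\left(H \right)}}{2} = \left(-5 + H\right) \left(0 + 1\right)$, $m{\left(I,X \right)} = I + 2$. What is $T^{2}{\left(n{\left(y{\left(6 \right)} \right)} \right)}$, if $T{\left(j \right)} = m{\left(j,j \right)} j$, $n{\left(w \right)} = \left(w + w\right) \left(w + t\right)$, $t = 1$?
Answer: $576$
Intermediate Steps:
$m{\left(I,X \right)} = 2 + I$
$y{\left(H \right)} = 10 - 2 H$ ($y{\left(H \right)} = - 2 \left(-5 + H\right) \left(0 + 1\right) = - 2 \left(-5 + H\right) 1 = - 2 \left(-5 + H\right) = 10 - 2 H$)
$n{\left(w \right)} = 2 w \left(1 + w\right)$ ($n{\left(w \right)} = \left(w + w\right) \left(w + 1\right) = 2 w \left(1 + w\right)$)
$T{\left(j \right)} = j \left(2 + j\right)$ ($T{\left(j \right)} = \left(2 + j\right) j = j \left(2 + j\right)$)
$T^{2}{\left(n{\left(y{\left(6 \right)} \right)} \right)} = \left(2 \left(10 - 12\right) \left(1 + \left(10 - 12\right)\right) \left(2 + 2 \left(10 - 12\right) \left(1 + \left(10 - 12\right)\right)\right)\right)^{2} = \left(2 \left(-2\right) \left(1 - 2\right) \left(2 + 2 \left(-2\right) \left(1 - 2\right)\right)\right)^{2} = \left(2 \left(-2\right) \left(-1\right) \left(2 + 2 \left(-2\right) \left(-1\right)\right)\right)^{2} = \left(4 \left(2 + 4\right)\right)^{2} = \left(4 \cdot 6\right)^{2} = 24^{2} = 576$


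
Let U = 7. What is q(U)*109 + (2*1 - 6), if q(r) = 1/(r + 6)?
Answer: 57/13 ≈ 4.3846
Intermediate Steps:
q(r) = 1/(6 + r)
q(U)*109 + (2*1 - 6) = 109/(6 + 7) + (2*1 - 6) = 109/13 + (2 - 6) = (1/13)*109 - 4 = 109/13 - 4 = 57/13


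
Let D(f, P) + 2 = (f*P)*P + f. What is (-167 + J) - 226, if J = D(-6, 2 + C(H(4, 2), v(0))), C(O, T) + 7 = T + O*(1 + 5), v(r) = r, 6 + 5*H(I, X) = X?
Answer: -24431/25 ≈ -977.24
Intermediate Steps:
H(I, X) = -6/5 + X/5
C(O, T) = -7 + T + 6*O (C(O, T) = -7 + (T + O*(1 + 5)) = -7 + (T + O*6) = -7 + (T + 6*O) = -7 + T + 6*O)
D(f, P) = -2 + f + f*P**2 (D(f, P) = -2 + ((f*P)*P + f) = -2 + ((P*f)*P + f) = -2 + (f*P**2 + f) = -2 + (f + f*P**2) = -2 + f + f*P**2)
J = -14606/25 (J = -2 - 6 - 6*(2 + (-7 + 0 + 6*(-6/5 + (1/5)*2)))**2 = -2 - 6 - 6*(2 + (-7 + 0 + 6*(-6/5 + 2/5)))**2 = -2 - 6 - 6*(2 + (-7 + 0 + 6*(-4/5)))**2 = -2 - 6 - 6*(2 + (-7 + 0 - 24/5))**2 = -2 - 6 - 6*(2 - 59/5)**2 = -2 - 6 - 6*(-49/5)**2 = -2 - 6 - 6*2401/25 = -2 - 6 - 14406/25 = -14606/25 ≈ -584.24)
(-167 + J) - 226 = (-167 - 14606/25) - 226 = -18781/25 - 226 = -24431/25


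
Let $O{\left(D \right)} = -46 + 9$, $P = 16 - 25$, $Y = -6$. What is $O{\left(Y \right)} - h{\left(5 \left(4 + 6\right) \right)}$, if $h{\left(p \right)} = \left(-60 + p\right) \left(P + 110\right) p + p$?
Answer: $50413$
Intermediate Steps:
$P = -9$
$h{\left(p \right)} = p + p \left(-6060 + 101 p\right)$ ($h{\left(p \right)} = \left(-60 + p\right) \left(-9 + 110\right) p + p = \left(-60 + p\right) 101 p + p = \left(-6060 + 101 p\right) p + p = p \left(-6060 + 101 p\right) + p = p + p \left(-6060 + 101 p\right)$)
$O{\left(D \right)} = -37$
$O{\left(Y \right)} - h{\left(5 \left(4 + 6\right) \right)} = -37 - 5 \left(4 + 6\right) \left(-6059 + 101 \cdot 5 \left(4 + 6\right)\right) = -37 - 5 \cdot 10 \left(-6059 + 101 \cdot 5 \cdot 10\right) = -37 - 50 \left(-6059 + 101 \cdot 50\right) = -37 - 50 \left(-6059 + 5050\right) = -37 - 50 \left(-1009\right) = -37 - -50450 = -37 + 50450 = 50413$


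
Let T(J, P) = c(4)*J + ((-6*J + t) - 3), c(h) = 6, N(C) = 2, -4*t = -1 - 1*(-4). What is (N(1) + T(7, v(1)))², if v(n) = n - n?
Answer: 49/16 ≈ 3.0625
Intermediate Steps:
t = -¾ (t = -(-1 - 1*(-4))/4 = -(-1 + 4)/4 = -¼*3 = -¾ ≈ -0.75000)
v(n) = 0
T(J, P) = -15/4 (T(J, P) = 6*J + ((-6*J - ¾) - 3) = 6*J + ((-¾ - 6*J) - 3) = 6*J + (-15/4 - 6*J) = -15/4)
(N(1) + T(7, v(1)))² = (2 - 15/4)² = (-7/4)² = 49/16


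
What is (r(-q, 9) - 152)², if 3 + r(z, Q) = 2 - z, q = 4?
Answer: 22201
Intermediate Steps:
r(z, Q) = -1 - z (r(z, Q) = -3 + (2 - z) = -1 - z)
(r(-q, 9) - 152)² = ((-1 - (-1)*4) - 152)² = ((-1 - 1*(-4)) - 152)² = ((-1 + 4) - 152)² = (3 - 152)² = (-149)² = 22201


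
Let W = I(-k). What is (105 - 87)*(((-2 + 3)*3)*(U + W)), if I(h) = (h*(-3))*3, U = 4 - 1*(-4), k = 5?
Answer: 2862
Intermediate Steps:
U = 8 (U = 4 + 4 = 8)
I(h) = -9*h (I(h) = -3*h*3 = -9*h)
W = 45 (W = -(-9)*5 = -9*(-5) = 45)
(105 - 87)*(((-2 + 3)*3)*(U + W)) = (105 - 87)*(((-2 + 3)*3)*(8 + 45)) = 18*((1*3)*53) = 18*(3*53) = 18*159 = 2862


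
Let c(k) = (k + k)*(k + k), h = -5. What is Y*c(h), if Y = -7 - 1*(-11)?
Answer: 400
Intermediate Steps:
c(k) = 4*k² (c(k) = (2*k)*(2*k) = 4*k²)
Y = 4 (Y = -7 + 11 = 4)
Y*c(h) = 4*(4*(-5)²) = 4*(4*25) = 4*100 = 400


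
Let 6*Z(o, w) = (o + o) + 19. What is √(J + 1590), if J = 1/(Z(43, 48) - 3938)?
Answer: 2*√24438805277/7841 ≈ 39.875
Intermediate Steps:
Z(o, w) = 19/6 + o/3 (Z(o, w) = ((o + o) + 19)/6 = (2*o + 19)/6 = (19 + 2*o)/6 = 19/6 + o/3)
J = -2/7841 (J = 1/((19/6 + (⅓)*43) - 3938) = 1/((19/6 + 43/3) - 3938) = 1/(35/2 - 3938) = 1/(-7841/2) = -2/7841 ≈ -0.00025507)
√(J + 1590) = √(-2/7841 + 1590) = √(12467188/7841) = 2*√24438805277/7841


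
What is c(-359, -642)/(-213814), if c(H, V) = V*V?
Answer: -206082/106907 ≈ -1.9277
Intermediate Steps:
c(H, V) = V²
c(-359, -642)/(-213814) = (-642)²/(-213814) = 412164*(-1/213814) = -206082/106907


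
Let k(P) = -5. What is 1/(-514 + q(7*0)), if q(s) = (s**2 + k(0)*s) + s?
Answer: -1/514 ≈ -0.0019455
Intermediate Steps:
q(s) = s**2 - 4*s (q(s) = (s**2 - 5*s) + s = s**2 - 4*s)
1/(-514 + q(7*0)) = 1/(-514 + (7*0)*(-4 + 7*0)) = 1/(-514 + 0*(-4 + 0)) = 1/(-514 + 0*(-4)) = 1/(-514 + 0) = 1/(-514) = -1/514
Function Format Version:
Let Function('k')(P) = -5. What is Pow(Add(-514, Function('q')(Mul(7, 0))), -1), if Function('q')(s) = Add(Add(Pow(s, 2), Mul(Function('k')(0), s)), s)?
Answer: Rational(-1, 514) ≈ -0.0019455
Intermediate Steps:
Function('q')(s) = Add(Pow(s, 2), Mul(-4, s)) (Function('q')(s) = Add(Add(Pow(s, 2), Mul(-5, s)), s) = Add(Pow(s, 2), Mul(-4, s)))
Pow(Add(-514, Function('q')(Mul(7, 0))), -1) = Pow(Add(-514, Mul(Mul(7, 0), Add(-4, Mul(7, 0)))), -1) = Pow(Add(-514, Mul(0, Add(-4, 0))), -1) = Pow(Add(-514, Mul(0, -4)), -1) = Pow(Add(-514, 0), -1) = Pow(-514, -1) = Rational(-1, 514)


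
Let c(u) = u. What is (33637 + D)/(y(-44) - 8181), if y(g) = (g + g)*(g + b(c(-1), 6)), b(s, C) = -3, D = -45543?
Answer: 11906/4045 ≈ 2.9434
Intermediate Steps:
y(g) = 2*g*(-3 + g) (y(g) = (g + g)*(g - 3) = (2*g)*(-3 + g) = 2*g*(-3 + g))
(33637 + D)/(y(-44) - 8181) = (33637 - 45543)/(2*(-44)*(-3 - 44) - 8181) = -11906/(2*(-44)*(-47) - 8181) = -11906/(4136 - 8181) = -11906/(-4045) = -11906*(-1/4045) = 11906/4045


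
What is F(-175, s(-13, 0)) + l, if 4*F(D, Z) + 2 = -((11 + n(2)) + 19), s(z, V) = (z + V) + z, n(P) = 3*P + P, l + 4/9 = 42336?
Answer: 380930/9 ≈ 42326.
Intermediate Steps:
l = 381020/9 (l = -4/9 + 42336 = 381020/9 ≈ 42336.)
n(P) = 4*P
s(z, V) = V + 2*z (s(z, V) = (V + z) + z = V + 2*z)
F(D, Z) = -10 (F(D, Z) = -½ + (-((11 + 4*2) + 19))/4 = -½ + (-((11 + 8) + 19))/4 = -½ + (-(19 + 19))/4 = -½ + (-1*38)/4 = -½ + (¼)*(-38) = -½ - 19/2 = -10)
F(-175, s(-13, 0)) + l = -10 + 381020/9 = 380930/9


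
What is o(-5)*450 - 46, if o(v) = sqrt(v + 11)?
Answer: -46 + 450*sqrt(6) ≈ 1056.3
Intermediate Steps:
o(v) = sqrt(11 + v)
o(-5)*450 - 46 = sqrt(11 - 5)*450 - 46 = sqrt(6)*450 - 46 = 450*sqrt(6) - 46 = -46 + 450*sqrt(6)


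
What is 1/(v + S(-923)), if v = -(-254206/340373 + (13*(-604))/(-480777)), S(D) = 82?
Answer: 14876682711/1230755599508 ≈ 0.012087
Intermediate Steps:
v = 10867617206/14876682711 (v = -(-254206*1/340373 - 7852*(-1/480777)) = -(-254206/340373 + 7852/480777) = -1*(-10867617206/14876682711) = 10867617206/14876682711 ≈ 0.73051)
1/(v + S(-923)) = 1/(10867617206/14876682711 + 82) = 1/(1230755599508/14876682711) = 14876682711/1230755599508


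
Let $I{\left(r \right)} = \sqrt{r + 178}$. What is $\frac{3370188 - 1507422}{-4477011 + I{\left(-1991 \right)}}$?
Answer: $- \frac{595687419459}{1431687678281} - \frac{931383 i \sqrt{37}}{1431687678281} \approx -0.41607 - 3.9571 \cdot 10^{-6} i$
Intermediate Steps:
$I{\left(r \right)} = \sqrt{178 + r}$
$\frac{3370188 - 1507422}{-4477011 + I{\left(-1991 \right)}} = \frac{3370188 - 1507422}{-4477011 + \sqrt{178 - 1991}} = \frac{1862766}{-4477011 + \sqrt{-1813}} = \frac{1862766}{-4477011 + 7 i \sqrt{37}}$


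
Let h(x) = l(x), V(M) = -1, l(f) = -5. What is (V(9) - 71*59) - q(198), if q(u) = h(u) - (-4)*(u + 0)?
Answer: -4977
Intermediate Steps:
h(x) = -5
q(u) = -5 + 4*u (q(u) = -5 - (-4)*(u + 0) = -5 - (-4)*u = -5 + 4*u)
(V(9) - 71*59) - q(198) = (-1 - 71*59) - (-5 + 4*198) = (-1 - 4189) - (-5 + 792) = -4190 - 1*787 = -4190 - 787 = -4977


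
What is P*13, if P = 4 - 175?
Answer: -2223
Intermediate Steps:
P = -171
P*13 = -171*13 = -2223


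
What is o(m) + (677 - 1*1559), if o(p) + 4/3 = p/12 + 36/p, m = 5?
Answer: -52543/60 ≈ -875.72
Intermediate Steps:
o(p) = -4/3 + 36/p + p/12 (o(p) = -4/3 + (p/12 + 36/p) = -4/3 + (36/p + p/12) = -4/3 + 36/p + p/12)
o(m) + (677 - 1*1559) = (1/12)*(432 + 5*(-16 + 5))/5 + (677 - 1*1559) = (1/12)*(⅕)*(432 + 5*(-11)) + (677 - 1559) = (1/12)*(⅕)*(432 - 55) - 882 = (1/12)*(⅕)*377 - 882 = 377/60 - 882 = -52543/60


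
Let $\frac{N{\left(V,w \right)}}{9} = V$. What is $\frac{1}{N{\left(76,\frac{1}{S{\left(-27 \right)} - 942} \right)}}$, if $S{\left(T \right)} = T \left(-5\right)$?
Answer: $\frac{1}{684} \approx 0.001462$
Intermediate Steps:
$S{\left(T \right)} = - 5 T$
$N{\left(V,w \right)} = 9 V$
$\frac{1}{N{\left(76,\frac{1}{S{\left(-27 \right)} - 942} \right)}} = \frac{1}{9 \cdot 76} = \frac{1}{684}$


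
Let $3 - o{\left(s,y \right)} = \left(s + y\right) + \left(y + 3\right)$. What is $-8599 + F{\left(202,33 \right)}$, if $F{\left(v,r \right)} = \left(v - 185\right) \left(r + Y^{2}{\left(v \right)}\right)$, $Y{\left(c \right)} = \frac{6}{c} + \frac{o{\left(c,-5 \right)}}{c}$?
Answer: $- \frac{81848605}{10201} \approx -8023.6$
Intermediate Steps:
$o{\left(s,y \right)} = - s - 2 y$ ($o{\left(s,y \right)} = 3 - \left(\left(s + y\right) + \left(y + 3\right)\right) = 3 - \left(\left(s + y\right) + \left(3 + y\right)\right) = 3 - \left(3 + s + 2 y\right) = - s - 2 y$)
$Y{\left(c \right)} = \frac{6}{c} + \frac{10 - c}{c}$ ($Y{\left(c \right)} = \frac{6}{c} + \frac{- c - -10}{c} = \frac{6}{c} + \frac{- c + 10}{c} = \frac{6}{c} + \frac{10 - c}{c}$)
$F{\left(v,r \right)} = \left(-185 + v\right) \left(r + \frac{\left(16 - v\right)^{2}}{v^{2}}\right)$ ($F{\left(v,r \right)} = \left(v - 185\right) \left(r + \left(\frac{16 - v}{v}\right)^{2}\right) = \left(-185 + v\right) \left(r + \frac{\left(16 - v\right)^{2}}{v^{2}}\right)$)
$-8599 + F{\left(202,33 \right)} = -8599 + \left(\left(-185\right) 33 + 33 \cdot 202 + \frac{\left(-16 + 202\right)^{2}}{202} - \frac{185 \left(-16 + 202\right)^{2}}{40804}\right) = -8599 + \left(-6105 + 6666 + \frac{186^{2}}{202} - \frac{185 \cdot 186^{2}}{40804}\right) = -8599 + \left(-6105 + 6666 + \frac{1}{202} \cdot 34596 - \frac{185}{40804} \cdot 34596\right) = -8599 + \left(-6105 + 6666 + \frac{17298}{101} - \frac{1600065}{10201}\right) = -8599 + \frac{5869794}{10201} = - \frac{81848605}{10201}$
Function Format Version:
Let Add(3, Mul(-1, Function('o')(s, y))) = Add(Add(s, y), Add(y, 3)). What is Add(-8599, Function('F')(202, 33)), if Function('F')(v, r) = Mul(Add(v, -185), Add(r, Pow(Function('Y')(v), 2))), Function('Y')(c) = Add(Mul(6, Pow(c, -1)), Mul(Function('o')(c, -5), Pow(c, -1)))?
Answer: Rational(-81848605, 10201) ≈ -8023.6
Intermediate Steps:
Function('o')(s, y) = Add(Mul(-1, s), Mul(-2, y)) (Function('o')(s, y) = Add(3, Mul(-1, Add(Add(s, y), Add(y, 3)))) = Add(3, Mul(-1, Add(Add(s, y), Add(3, y)))) = Add(3, Mul(-1, Add(3, s, Mul(2, y)))) = Add(3, Add(-3, Mul(-1, s), Mul(-2, y))) = Add(Mul(-1, s), Mul(-2, y)))
Function('Y')(c) = Add(Mul(6, Pow(c, -1)), Mul(Pow(c, -1), Add(10, Mul(-1, c)))) (Function('Y')(c) = Add(Mul(6, Pow(c, -1)), Mul(Add(Mul(-1, c), Mul(-2, -5)), Pow(c, -1))) = Add(Mul(6, Pow(c, -1)), Mul(Add(Mul(-1, c), 10), Pow(c, -1))) = Add(Mul(6, Pow(c, -1)), Mul(Add(10, Mul(-1, c)), Pow(c, -1))) = Add(Mul(6, Pow(c, -1)), Mul(Pow(c, -1), Add(10, Mul(-1, c)))))
Function('F')(v, r) = Mul(Add(-185, v), Add(r, Mul(Pow(v, -2), Pow(Add(16, Mul(-1, v)), 2)))) (Function('F')(v, r) = Mul(Add(v, -185), Add(r, Pow(Mul(Pow(v, -1), Add(16, Mul(-1, v))), 2))) = Mul(Add(-185, v), Add(r, Mul(Pow(v, -2), Pow(Add(16, Mul(-1, v)), 2)))))
Add(-8599, Function('F')(202, 33)) = Add(-8599, Add(Mul(-185, 33), Mul(33, 202), Mul(Pow(202, -1), Pow(Add(-16, 202), 2)), Mul(-185, Pow(202, -2), Pow(Add(-16, 202), 2)))) = Add(-8599, Add(-6105, 6666, Mul(Rational(1, 202), Pow(186, 2)), Mul(-185, Rational(1, 40804), Pow(186, 2)))) = Add(-8599, Add(-6105, 6666, Mul(Rational(1, 202), 34596), Mul(-185, Rational(1, 40804), 34596))) = Add(-8599, Add(-6105, 6666, Rational(17298, 101), Rational(-1600065, 10201))) = Add(-8599, Rational(5869794, 10201)) = Rational(-81848605, 10201)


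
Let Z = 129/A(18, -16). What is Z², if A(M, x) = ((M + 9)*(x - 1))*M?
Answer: 1849/7584516 ≈ 0.00024379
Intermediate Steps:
A(M, x) = M*(-1 + x)*(9 + M) (A(M, x) = ((9 + M)*(-1 + x))*M = ((-1 + x)*(9 + M))*M = M*(-1 + x)*(9 + M))
Z = -43/2754 (Z = 129/((18*(-9 - 1*18 + 9*(-16) + 18*(-16)))) = 129/((18*(-9 - 18 - 144 - 288))) = 129/((18*(-459))) = 129/(-8262) = 129*(-1/8262) = -43/2754 ≈ -0.015614)
Z² = (-43/2754)² = 1849/7584516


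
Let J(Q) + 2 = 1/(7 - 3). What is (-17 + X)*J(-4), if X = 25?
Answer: -14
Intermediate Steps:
J(Q) = -7/4 (J(Q) = -2 + 1/(7 - 3) = -2 + 1/4 = -2 + ¼ = -7/4)
(-17 + X)*J(-4) = (-17 + 25)*(-7/4) = 8*(-7/4) = -14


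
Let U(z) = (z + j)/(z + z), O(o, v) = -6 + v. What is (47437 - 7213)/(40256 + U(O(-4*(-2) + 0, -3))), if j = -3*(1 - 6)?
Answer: 120672/120767 ≈ 0.99921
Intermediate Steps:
j = 15 (j = -3*(-5) = 15)
U(z) = (15 + z)/(2*z) (U(z) = (z + 15)/(z + z) = (15 + z)/((2*z)) = (15 + z)*(1/(2*z)) = (15 + z)/(2*z))
(47437 - 7213)/(40256 + U(O(-4*(-2) + 0, -3))) = (47437 - 7213)/(40256 + (15 + (-6 - 3))/(2*(-6 - 3))) = 40224/(40256 + (½)*(15 - 9)/(-9)) = 40224/(40256 + (½)*(-⅑)*6) = 40224/(40256 - ⅓) = 40224/(120767/3) = 40224*(3/120767) = 120672/120767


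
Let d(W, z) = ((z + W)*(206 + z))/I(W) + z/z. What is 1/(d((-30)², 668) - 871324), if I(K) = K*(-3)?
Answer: -675/588485633 ≈ -1.1470e-6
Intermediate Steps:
I(K) = -3*K
d(W, z) = 1 - (206 + z)*(W + z)/(3*W) (d(W, z) = ((z + W)*(206 + z))/((-3*W)) + z/z = ((W + z)*(206 + z))*(-1/(3*W)) + 1 = ((206 + z)*(W + z))*(-1/(3*W)) + 1 = -(206 + z)*(W + z)/(3*W) + 1 = 1 - (206 + z)*(W + z)/(3*W))
1/(d((-30)², 668) - 871324) = 1/((-1*668² - 206*668 - 203*(-30)² - 1*(-30)²*668)/(3*((-30)²)) - 871324) = 1/((⅓)*(-1*446224 - 137608 - 203*900 - 1*900*668)/900 - 871324) = 1/((⅓)*(1/900)*(-446224 - 137608 - 182700 - 601200) - 871324) = 1/((⅓)*(1/900)*(-1367732) - 871324) = 1/(-341933/675 - 871324) = 1/(-588485633/675) = -675/588485633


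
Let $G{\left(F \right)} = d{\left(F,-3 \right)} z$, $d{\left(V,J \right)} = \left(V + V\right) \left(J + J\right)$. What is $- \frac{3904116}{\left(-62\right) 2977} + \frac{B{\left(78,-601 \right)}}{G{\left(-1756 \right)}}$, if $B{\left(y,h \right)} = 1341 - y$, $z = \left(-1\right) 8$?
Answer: $\frac{109651190309}{5185791104} \approx 21.145$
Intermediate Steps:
$d{\left(V,J \right)} = 4 J V$ ($d{\left(V,J \right)} = 2 V 2 J = 4 J V$)
$z = -8$
$G{\left(F \right)} = 96 F$ ($G{\left(F \right)} = 4 \left(-3\right) F \left(-8\right) = - 12 F \left(-8\right) = 96 F$)
$- \frac{3904116}{\left(-62\right) 2977} + \frac{B{\left(78,-601 \right)}}{G{\left(-1756 \right)}} = - \frac{3904116}{\left(-62\right) 2977} + \frac{1341 - 78}{96 \left(-1756\right)} = - \frac{3904116}{-184574} + \frac{1341 - 78}{-168576} = \left(-3904116\right) \left(- \frac{1}{184574}\right) + 1263 \left(- \frac{1}{168576}\right) = \frac{1952058}{92287} - \frac{421}{56192} = \frac{109651190309}{5185791104}$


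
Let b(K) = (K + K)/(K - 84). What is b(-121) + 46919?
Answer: 9618637/205 ≈ 46920.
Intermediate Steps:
b(K) = 2*K/(-84 + K) (b(K) = (2*K)/(-84 + K) = 2*K/(-84 + K))
b(-121) + 46919 = 2*(-121)/(-84 - 121) + 46919 = 2*(-121)/(-205) + 46919 = 2*(-121)*(-1/205) + 46919 = 242/205 + 46919 = 9618637/205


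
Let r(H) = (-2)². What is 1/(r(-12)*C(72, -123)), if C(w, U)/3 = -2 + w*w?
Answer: 1/62184 ≈ 1.6081e-5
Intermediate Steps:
r(H) = 4
C(w, U) = -6 + 3*w² (C(w, U) = 3*(-2 + w*w) = 3*(-2 + w²) = -6 + 3*w²)
1/(r(-12)*C(72, -123)) = 1/(4*(-6 + 3*72²)) = 1/(4*(-6 + 3*5184)) = 1/(4*(-6 + 15552)) = 1/(4*15546) = 1/62184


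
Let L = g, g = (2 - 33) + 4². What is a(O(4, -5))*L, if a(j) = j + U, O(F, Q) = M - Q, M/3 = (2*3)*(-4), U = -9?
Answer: 1140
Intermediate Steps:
M = -72 (M = 3*((2*3)*(-4)) = 3*(6*(-4)) = 3*(-24) = -72)
O(F, Q) = -72 - Q
a(j) = -9 + j (a(j) = j - 9 = -9 + j)
g = -15 (g = -31 + 16 = -15)
L = -15
a(O(4, -5))*L = (-9 + (-72 - 1*(-5)))*(-15) = (-9 + (-72 + 5))*(-15) = (-9 - 67)*(-15) = -76*(-15) = 1140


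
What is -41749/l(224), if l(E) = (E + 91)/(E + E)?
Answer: -2671936/45 ≈ -59376.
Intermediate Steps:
l(E) = (91 + E)/(2*E) (l(E) = (91 + E)/((2*E)) = (91 + E)*(1/(2*E)) = (91 + E)/(2*E))
-41749/l(224) = -41749*448/(91 + 224) = -41749/((½)*(1/224)*315) = -41749/45/64 = -41749*64/45 = -2671936/45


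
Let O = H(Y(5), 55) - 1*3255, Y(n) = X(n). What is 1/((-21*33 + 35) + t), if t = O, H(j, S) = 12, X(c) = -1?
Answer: -1/3901 ≈ -0.00025634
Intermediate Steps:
Y(n) = -1
O = -3243 (O = 12 - 1*3255 = 12 - 3255 = -3243)
t = -3243
1/((-21*33 + 35) + t) = 1/((-21*33 + 35) - 3243) = 1/((-693 + 35) - 3243) = 1/(-658 - 3243) = 1/(-3901) = -1/3901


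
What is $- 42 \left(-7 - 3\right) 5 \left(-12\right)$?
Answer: $-25200$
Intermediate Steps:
$- 42 \left(-7 - 3\right) 5 \left(-12\right) = - 42 \left(\left(-10\right) 5\right) \left(-12\right) = \left(-42\right) \left(-50\right) \left(-12\right) = 2100 \left(-12\right) = -25200$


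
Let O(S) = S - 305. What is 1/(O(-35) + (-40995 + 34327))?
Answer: -1/7008 ≈ -0.00014269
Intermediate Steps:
O(S) = -305 + S
1/(O(-35) + (-40995 + 34327)) = 1/((-305 - 35) + (-40995 + 34327)) = 1/(-340 - 6668) = 1/(-7008) = -1/7008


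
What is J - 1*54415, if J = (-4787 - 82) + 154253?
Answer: 94969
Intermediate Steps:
J = 149384 (J = -4869 + 154253 = 149384)
J - 1*54415 = 149384 - 1*54415 = 149384 - 54415 = 94969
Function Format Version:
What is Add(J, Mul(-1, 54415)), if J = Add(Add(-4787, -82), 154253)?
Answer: 94969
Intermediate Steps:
J = 149384 (J = Add(-4869, 154253) = 149384)
Add(J, Mul(-1, 54415)) = Add(149384, Mul(-1, 54415)) = Add(149384, -54415) = 94969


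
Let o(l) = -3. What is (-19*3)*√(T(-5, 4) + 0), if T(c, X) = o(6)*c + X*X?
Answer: -57*√31 ≈ -317.36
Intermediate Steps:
T(c, X) = X² - 3*c (T(c, X) = -3*c + X*X = -3*c + X² = X² - 3*c)
(-19*3)*√(T(-5, 4) + 0) = (-19*3)*√((4² - 3*(-5)) + 0) = -57*√((16 + 15) + 0) = -57*√(31 + 0) = -57*√31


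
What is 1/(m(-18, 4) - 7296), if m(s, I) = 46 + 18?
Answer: -1/7232 ≈ -0.00013827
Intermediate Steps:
m(s, I) = 64
1/(m(-18, 4) - 7296) = 1/(64 - 7296) = 1/(-7232) = -1/7232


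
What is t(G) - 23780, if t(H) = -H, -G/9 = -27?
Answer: -24023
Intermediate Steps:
G = 243 (G = -9*(-27) = 243)
t(G) - 23780 = -1*243 - 23780 = -243 - 23780 = -24023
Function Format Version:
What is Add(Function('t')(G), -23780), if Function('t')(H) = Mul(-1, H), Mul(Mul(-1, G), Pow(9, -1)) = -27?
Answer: -24023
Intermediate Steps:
G = 243 (G = Mul(-9, -27) = 243)
Add(Function('t')(G), -23780) = Add(Mul(-1, 243), -23780) = Add(-243, -23780) = -24023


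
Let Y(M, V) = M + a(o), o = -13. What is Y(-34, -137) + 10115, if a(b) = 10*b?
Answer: 9951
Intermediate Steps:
Y(M, V) = -130 + M (Y(M, V) = M + 10*(-13) = M - 130 = -130 + M)
Y(-34, -137) + 10115 = (-130 - 34) + 10115 = -164 + 10115 = 9951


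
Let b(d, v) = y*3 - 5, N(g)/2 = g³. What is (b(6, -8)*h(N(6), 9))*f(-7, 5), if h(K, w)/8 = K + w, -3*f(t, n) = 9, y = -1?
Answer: 84672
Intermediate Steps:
f(t, n) = -3 (f(t, n) = -⅓*9 = -3)
N(g) = 2*g³
h(K, w) = 8*K + 8*w (h(K, w) = 8*(K + w) = 8*K + 8*w)
b(d, v) = -8 (b(d, v) = -1*3 - 5 = -3 - 5 = -8)
(b(6, -8)*h(N(6), 9))*f(-7, 5) = -8*(8*(2*6³) + 8*9)*(-3) = -8*(8*(2*216) + 72)*(-3) = -8*(8*432 + 72)*(-3) = -8*(3456 + 72)*(-3) = -8*3528*(-3) = -28224*(-3) = 84672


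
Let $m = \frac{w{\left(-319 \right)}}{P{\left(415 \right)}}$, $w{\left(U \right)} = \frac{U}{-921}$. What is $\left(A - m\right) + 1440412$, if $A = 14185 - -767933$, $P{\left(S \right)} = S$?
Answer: $\frac{849484303631}{382215} \approx 2.2225 \cdot 10^{6}$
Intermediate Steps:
$A = 782118$ ($A = 14185 + 767933 = 782118$)
$w{\left(U \right)} = - \frac{U}{921}$ ($w{\left(U \right)} = U \left(- \frac{1}{921}\right) = - \frac{U}{921}$)
$m = \frac{319}{382215}$ ($m = \frac{\left(- \frac{1}{921}\right) \left(-319\right)}{415} = \frac{319}{921} \cdot \frac{1}{415} = \frac{319}{382215} \approx 0.00083461$)
$\left(A - m\right) + 1440412 = \left(782118 - \frac{319}{382215}\right) + 1440412 = \frac{298937231051}{382215} + 1440412 = \frac{849484303631}{382215}$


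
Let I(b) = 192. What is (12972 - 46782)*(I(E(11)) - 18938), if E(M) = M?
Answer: 633802260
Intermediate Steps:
(12972 - 46782)*(I(E(11)) - 18938) = (12972 - 46782)*(192 - 18938) = -33810*(-18746) = 633802260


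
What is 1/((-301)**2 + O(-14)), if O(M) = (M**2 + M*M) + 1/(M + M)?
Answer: 28/2547803 ≈ 1.0990e-5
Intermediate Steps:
O(M) = 1/(2*M) + 2*M**2 (O(M) = (M**2 + M**2) + 1/(2*M) = 2*M**2 + 1/(2*M) = 1/(2*M) + 2*M**2)
1/((-301)**2 + O(-14)) = 1/((-301)**2 + (1/2)*(1 + 4*(-14)**3)/(-14)) = 1/(90601 + (1/2)*(-1/14)*(1 + 4*(-2744))) = 1/(90601 + (1/2)*(-1/14)*(1 - 10976)) = 1/(90601 + (1/2)*(-1/14)*(-10975)) = 1/(90601 + 10975/28) = 1/(2547803/28) = 28/2547803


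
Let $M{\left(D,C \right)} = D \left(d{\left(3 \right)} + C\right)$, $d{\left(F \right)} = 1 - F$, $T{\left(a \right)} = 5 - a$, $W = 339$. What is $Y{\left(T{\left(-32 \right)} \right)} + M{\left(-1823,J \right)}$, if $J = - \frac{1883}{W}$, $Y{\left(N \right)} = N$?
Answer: $\frac{4681246}{339} \approx 13809.0$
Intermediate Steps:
$J = - \frac{1883}{339} \approx -5.5546$
$M{\left(D,C \right)} = D \left(-2 + C\right)$ ($M{\left(D,C \right)} = D \left(\left(1 - 3\right) + C\right) = D \left(-2 + C\right)$)
$Y{\left(T{\left(-32 \right)} \right)} + M{\left(-1823,J \right)} = \left(5 - -32\right) - 1823 \left(-2 - \frac{1883}{339}\right) = \left(5 + 32\right) - - \frac{4668703}{339} = 37 + \frac{4668703}{339} = \frac{4681246}{339}$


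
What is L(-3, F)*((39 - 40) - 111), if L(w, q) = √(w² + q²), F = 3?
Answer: -336*√2 ≈ -475.18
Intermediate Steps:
L(w, q) = √(q² + w²)
L(-3, F)*((39 - 40) - 111) = √(3² + (-3)²)*((39 - 40) - 111) = √(9 + 9)*(-1 - 111) = √18*(-112) = (3*√2)*(-112) = -336*√2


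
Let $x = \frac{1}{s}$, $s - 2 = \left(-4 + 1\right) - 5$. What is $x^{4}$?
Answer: $\frac{1}{1296} \approx 0.0007716$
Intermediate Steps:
$s = -6$ ($s = 2 + \left(\left(-4 + 1\right) - 5\right) = 2 - 8 = -6$)
$x = - \frac{1}{6}$ ($x = \frac{1}{-6} = - \frac{1}{6} \approx -0.16667$)
$x^{4} = \left(- \frac{1}{6}\right)^{4} = \frac{1}{1296}$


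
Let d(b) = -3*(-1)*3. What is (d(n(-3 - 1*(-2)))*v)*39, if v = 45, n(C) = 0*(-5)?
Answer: 15795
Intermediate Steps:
n(C) = 0
d(b) = 9 (d(b) = 3*3 = 9)
(d(n(-3 - 1*(-2)))*v)*39 = (9*45)*39 = 405*39 = 15795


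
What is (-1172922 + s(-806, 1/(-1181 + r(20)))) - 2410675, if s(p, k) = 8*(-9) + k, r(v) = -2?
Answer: -4239480428/1183 ≈ -3.5837e+6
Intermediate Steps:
s(p, k) = -72 + k
(-1172922 + s(-806, 1/(-1181 + r(20)))) - 2410675 = (-1172922 + (-72 + 1/(-1181 - 2))) - 2410675 = (-1172922 + (-72 + 1/(-1183))) - 2410675 = (-1172922 + (-72 - 1/1183)) - 2410675 = (-1172922 - 85177/1183) - 2410675 = -1387651903/1183 - 2410675 = -4239480428/1183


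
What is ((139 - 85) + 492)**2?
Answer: 298116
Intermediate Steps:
((139 - 85) + 492)**2 = (54 + 492)**2 = 546**2 = 298116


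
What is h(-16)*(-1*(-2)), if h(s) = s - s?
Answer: 0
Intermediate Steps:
h(s) = 0
h(-16)*(-1*(-2)) = 0*(-1*(-2)) = 0*2 = 0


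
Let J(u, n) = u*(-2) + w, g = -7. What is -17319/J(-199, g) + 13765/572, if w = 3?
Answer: -4386703/229372 ≈ -19.125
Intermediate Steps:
J(u, n) = 3 - 2*u (J(u, n) = u*(-2) + 3 = -2*u + 3 = 3 - 2*u)
-17319/J(-199, g) + 13765/572 = -17319/(3 - 2*(-199)) + 13765/572 = -17319/(3 + 398) + 13765*(1/572) = -17319/401 + 13765/572 = -4386703/229372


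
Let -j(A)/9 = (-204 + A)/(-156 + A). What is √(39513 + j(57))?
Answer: 8*√74679/11 ≈ 198.75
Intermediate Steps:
j(A) = -9*(-204 + A)/(-156 + A)
√(39513 + j(57)) = √(39513 + 9*(204 - 1*57)/(-156 + 57)) = √(39513 + 9*(204 - 57)/(-99)) = √(39513 + 9*(-1/99)*147) = √(39513 - 147/11) = √(434496/11) = 8*√74679/11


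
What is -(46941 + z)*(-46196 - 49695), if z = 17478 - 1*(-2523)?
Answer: 6419135322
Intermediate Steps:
z = 20001 (z = 17478 + 2523 = 20001)
-(46941 + z)*(-46196 - 49695) = -(46941 + 20001)*(-46196 - 49695) = -66942*(-95891) = -1*(-6419135322) = 6419135322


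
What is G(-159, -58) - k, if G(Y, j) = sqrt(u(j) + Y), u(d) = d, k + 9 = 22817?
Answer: -22808 + I*sqrt(217) ≈ -22808.0 + 14.731*I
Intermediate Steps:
k = 22808 (k = -9 + 22817 = 22808)
G(Y, j) = sqrt(Y + j) (G(Y, j) = sqrt(j + Y) = sqrt(Y + j))
G(-159, -58) - k = sqrt(-159 - 58) - 1*22808 = sqrt(-217) - 22808 = I*sqrt(217) - 22808 = -22808 + I*sqrt(217)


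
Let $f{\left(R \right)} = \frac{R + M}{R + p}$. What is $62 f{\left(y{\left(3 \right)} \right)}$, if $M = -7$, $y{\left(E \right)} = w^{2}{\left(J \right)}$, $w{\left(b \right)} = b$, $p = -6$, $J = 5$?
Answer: $\frac{1116}{19} \approx 58.737$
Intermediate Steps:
$y{\left(E \right)} = 25$ ($y{\left(E \right)} = 5^{2} = 25$)
$f{\left(R \right)} = \frac{-7 + R}{-6 + R}$ ($f{\left(R \right)} = \frac{R - 7}{R - 6} = \frac{-7 + R}{-6 + R}$)
$62 f{\left(y{\left(3 \right)} \right)} = 62 \frac{-7 + 25}{-6 + 25} = 62 \cdot \frac{1}{19} \cdot 18 = 62 \cdot \frac{18}{19} = \frac{1116}{19}$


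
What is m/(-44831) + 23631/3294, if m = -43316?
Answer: 400694755/49224438 ≈ 8.1402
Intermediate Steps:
m/(-44831) + 23631/3294 = -43316/(-44831) + 23631/3294 = -43316*(-1/44831) + 23631*(1/3294) = 43316/44831 + 7877/1098 = 400694755/49224438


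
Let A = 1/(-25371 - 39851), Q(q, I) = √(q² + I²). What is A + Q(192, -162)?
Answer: -1/65222 + 6*√1753 ≈ 251.21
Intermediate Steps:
Q(q, I) = √(I² + q²)
A = -1/65222 (A = 1/(-65222) = -1/65222 ≈ -1.5332e-5)
A + Q(192, -162) = -1/65222 + √((-162)² + 192²) = -1/65222 + √(26244 + 36864) = -1/65222 + √63108 = -1/65222 + 6*√1753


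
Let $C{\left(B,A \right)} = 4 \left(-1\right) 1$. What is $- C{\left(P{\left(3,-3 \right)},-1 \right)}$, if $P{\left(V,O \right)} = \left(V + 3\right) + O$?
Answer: $4$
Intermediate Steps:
$P{\left(V,O \right)} = 3 + O + V$ ($P{\left(V,O \right)} = \left(3 + V\right) + O = 3 + O + V$)
$C{\left(B,A \right)} = -4$ ($C{\left(B,A \right)} = \left(-4\right) 1 = -4$)
$- C{\left(P{\left(3,-3 \right)},-1 \right)} = \left(-1\right) \left(-4\right) = 4$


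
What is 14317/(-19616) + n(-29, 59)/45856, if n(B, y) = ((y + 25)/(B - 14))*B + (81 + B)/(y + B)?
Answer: -13209903991/18130774560 ≈ -0.72859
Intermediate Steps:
n(B, y) = (81 + B)/(B + y) + B*(25 + y)/(-14 + B) (n(B, y) = ((25 + y)/(-14 + B))*B + (81 + B)/(B + y) = B*(25 + y)/(-14 + B) + (81 + B)/(B + y) = (81 + B)/(B + y) + B*(25 + y)/(-14 + B))
14317/(-19616) + n(-29, 59)/45856 = 14317/(-19616) + ((-1134 + 26*(-29)² + 67*(-29) - 29*59² + 59*(-29)² + 25*(-29)*59)/((-29)² - 14*(-29) - 14*59 - 29*59))/45856 = 14317*(-1/19616) + ((-1134 + 26*841 - 1943 - 29*3481 + 59*841 - 42775)/(841 + 406 - 826 - 1711))*(1/45856) = -14317/19616 + ((-1134 + 21866 - 1943 - 100949 + 49619 - 42775)/(-1290))*(1/45856) = -14317/19616 - 1/1290*(-75316)*(1/45856) = -14317/19616 + (37658/645)*(1/45856) = -14317/19616 + 18829/14788560 = -13209903991/18130774560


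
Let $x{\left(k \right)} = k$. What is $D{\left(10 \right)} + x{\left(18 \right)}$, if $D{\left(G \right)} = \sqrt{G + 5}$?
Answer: $18 + \sqrt{15} \approx 21.873$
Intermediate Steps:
$D{\left(G \right)} = \sqrt{5 + G}$
$D{\left(10 \right)} + x{\left(18 \right)} = \sqrt{5 + 10} + 18 = \sqrt{15} + 18 = 18 + \sqrt{15}$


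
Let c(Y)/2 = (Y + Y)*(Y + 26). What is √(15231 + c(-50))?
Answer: √20031 ≈ 141.53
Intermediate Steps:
c(Y) = 4*Y*(26 + Y) (c(Y) = 2*((Y + Y)*(Y + 26)) = 2*((2*Y)*(26 + Y)) = 2*(2*Y*(26 + Y)) = 4*Y*(26 + Y))
√(15231 + c(-50)) = √(15231 + 4*(-50)*(26 - 50)) = √(15231 + 4*(-50)*(-24)) = √(15231 + 4800) = √20031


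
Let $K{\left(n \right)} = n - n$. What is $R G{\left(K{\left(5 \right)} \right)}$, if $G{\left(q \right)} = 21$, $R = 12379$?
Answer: $259959$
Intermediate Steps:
$K{\left(n \right)} = 0$
$R G{\left(K{\left(5 \right)} \right)} = 12379 \cdot 21 = 259959$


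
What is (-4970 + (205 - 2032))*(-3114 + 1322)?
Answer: 12180224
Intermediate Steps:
(-4970 + (205 - 2032))*(-3114 + 1322) = (-4970 - 1827)*(-1792) = -6797*(-1792) = 12180224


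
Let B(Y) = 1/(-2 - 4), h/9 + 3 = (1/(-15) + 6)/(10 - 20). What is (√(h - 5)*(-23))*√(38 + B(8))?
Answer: -23*I*√1271427/30 ≈ -864.47*I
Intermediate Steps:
h = -1617/50 (h = -27 + 9*((1/(-15) + 6)/(10 - 20)) = -27 + 9*((-1/15 + 6)/(-10)) = -27 + 9*((89/15)*(-⅒)) = -27 + 9*(-89/150) = -27 - 267/50 = -1617/50 ≈ -32.340)
B(Y) = -⅙ (B(Y) = 1/(-6) = -⅙)
(√(h - 5)*(-23))*√(38 + B(8)) = (√(-1617/50 - 5)*(-23))*√(38 - ⅙) = (√(-1867/50)*(-23))*√(227/6) = ((I*√3734/10)*(-23))*(√1362/6) = (-23*I*√3734/10)*(√1362/6) = -23*I*√1271427/30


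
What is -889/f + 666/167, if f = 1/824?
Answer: -122332846/167 ≈ -7.3253e+5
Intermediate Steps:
f = 1/824 ≈ 0.0012136
-889/f + 666/167 = -889/1/824 + 666/167 = -889*824 + 666*(1/167) = -732536 + 666/167 = -122332846/167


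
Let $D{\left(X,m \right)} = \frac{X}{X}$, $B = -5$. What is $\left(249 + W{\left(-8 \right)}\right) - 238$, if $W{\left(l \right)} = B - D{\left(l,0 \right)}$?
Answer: $5$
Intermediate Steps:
$D{\left(X,m \right)} = 1$
$W{\left(l \right)} = -6$ ($W{\left(l \right)} = -5 - 1 = -6$)
$\left(249 + W{\left(-8 \right)}\right) - 238 = \left(249 - 6\right) - 238 = 243 - 238 = 5$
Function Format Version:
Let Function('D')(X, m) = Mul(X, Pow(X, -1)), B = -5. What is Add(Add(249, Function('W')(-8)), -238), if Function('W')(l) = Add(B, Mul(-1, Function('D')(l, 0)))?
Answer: 5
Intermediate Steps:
Function('D')(X, m) = 1
Function('W')(l) = -6 (Function('W')(l) = Add(-5, Mul(-1, 1)) = Add(-5, -1) = -6)
Add(Add(249, Function('W')(-8)), -238) = Add(Add(249, -6), -238) = Add(243, -238) = 5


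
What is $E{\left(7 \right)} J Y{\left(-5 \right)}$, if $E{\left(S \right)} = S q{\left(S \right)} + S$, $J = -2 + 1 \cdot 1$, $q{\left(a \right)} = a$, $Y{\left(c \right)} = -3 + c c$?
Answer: $-1232$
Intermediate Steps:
$Y{\left(c \right)} = -3 + c^{2}$
$J = -1$ ($J = -2 + 1 = -1$)
$E{\left(S \right)} = S + S^{2}$ ($E{\left(S \right)} = S S + S = S^{2} + S = S + S^{2}$)
$E{\left(7 \right)} J Y{\left(-5 \right)} = 7 \left(1 + 7\right) \left(-1\right) \left(-3 + \left(-5\right)^{2}\right) = 7 \cdot 8 \left(-1\right) \left(-3 + 25\right) = 56 \left(-1\right) 22 = \left(-56\right) 22 = -1232$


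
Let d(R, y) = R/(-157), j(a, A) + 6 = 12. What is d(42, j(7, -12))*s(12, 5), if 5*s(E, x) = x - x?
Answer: 0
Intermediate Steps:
s(E, x) = 0 (s(E, x) = (x - x)/5 = (1/5)*0 = 0)
j(a, A) = 6 (j(a, A) = -6 + 12 = 6)
d(R, y) = -R/157 (d(R, y) = R*(-1/157) = -R/157)
d(42, j(7, -12))*s(12, 5) = -1/157*42*0 = -42/157*0 = 0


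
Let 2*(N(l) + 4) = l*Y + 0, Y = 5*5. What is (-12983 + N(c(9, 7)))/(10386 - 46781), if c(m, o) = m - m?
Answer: 12987/36395 ≈ 0.35683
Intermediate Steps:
Y = 25
c(m, o) = 0
N(l) = -4 + 25*l/2 (N(l) = -4 + (l*25 + 0)/2 = -4 + (25*l + 0)/2 = -4 + (25*l)/2 = -4 + 25*l/2)
(-12983 + N(c(9, 7)))/(10386 - 46781) = (-12983 + (-4 + (25/2)*0))/(10386 - 46781) = (-12983 + (-4 + 0))/(-36395) = (-12983 - 4)*(-1/36395) = -12987*(-1/36395) = 12987/36395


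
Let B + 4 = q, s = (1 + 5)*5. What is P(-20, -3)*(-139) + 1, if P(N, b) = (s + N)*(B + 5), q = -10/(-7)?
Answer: -23623/7 ≈ -3374.7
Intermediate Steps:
s = 30 (s = 6*5 = 30)
q = 10/7 (q = -10*(-1/7) = 10/7 ≈ 1.4286)
B = -18/7 (B = -4 + 10/7 = -18/7 ≈ -2.5714)
P(N, b) = 510/7 + 17*N/7 (P(N, b) = (30 + N)*(-18/7 + 5) = (30 + N)*(17/7) = 510/7 + 17*N/7)
P(-20, -3)*(-139) + 1 = (510/7 + (17/7)*(-20))*(-139) + 1 = (510/7 - 340/7)*(-139) + 1 = (170/7)*(-139) + 1 = -23630/7 + 1 = -23623/7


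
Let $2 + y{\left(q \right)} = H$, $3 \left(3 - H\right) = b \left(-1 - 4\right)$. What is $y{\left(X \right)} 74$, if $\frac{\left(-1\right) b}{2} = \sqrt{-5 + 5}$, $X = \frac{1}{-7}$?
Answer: $74$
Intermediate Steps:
$X = - \frac{1}{7} \approx -0.14286$
$b = 0$ ($b = - 2 \sqrt{-5 + 5} = - 2 \sqrt{0} = \left(-2\right) 0 = 0$)
$H = 3$ ($H = 3 - \frac{0 \left(-1 - 4\right)}{3} = 3 - \frac{0 \left(-5\right)}{3} = 3 - 0 = 3 + 0 = 3$)
$y{\left(q \right)} = 1$ ($y{\left(q \right)} = -2 + 3 = 1$)
$y{\left(X \right)} 74 = 1 \cdot 74 = 74$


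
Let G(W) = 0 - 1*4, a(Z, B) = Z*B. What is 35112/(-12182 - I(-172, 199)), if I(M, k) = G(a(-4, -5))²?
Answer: -308/107 ≈ -2.8785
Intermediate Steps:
a(Z, B) = B*Z
G(W) = -4 (G(W) = 0 - 4 = -4)
I(M, k) = 16 (I(M, k) = (-4)² = 16)
35112/(-12182 - I(-172, 199)) = 35112/(-12182 - 1*16) = 35112/(-12182 - 16) = 35112/(-12198) = 35112*(-1/12198) = -308/107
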